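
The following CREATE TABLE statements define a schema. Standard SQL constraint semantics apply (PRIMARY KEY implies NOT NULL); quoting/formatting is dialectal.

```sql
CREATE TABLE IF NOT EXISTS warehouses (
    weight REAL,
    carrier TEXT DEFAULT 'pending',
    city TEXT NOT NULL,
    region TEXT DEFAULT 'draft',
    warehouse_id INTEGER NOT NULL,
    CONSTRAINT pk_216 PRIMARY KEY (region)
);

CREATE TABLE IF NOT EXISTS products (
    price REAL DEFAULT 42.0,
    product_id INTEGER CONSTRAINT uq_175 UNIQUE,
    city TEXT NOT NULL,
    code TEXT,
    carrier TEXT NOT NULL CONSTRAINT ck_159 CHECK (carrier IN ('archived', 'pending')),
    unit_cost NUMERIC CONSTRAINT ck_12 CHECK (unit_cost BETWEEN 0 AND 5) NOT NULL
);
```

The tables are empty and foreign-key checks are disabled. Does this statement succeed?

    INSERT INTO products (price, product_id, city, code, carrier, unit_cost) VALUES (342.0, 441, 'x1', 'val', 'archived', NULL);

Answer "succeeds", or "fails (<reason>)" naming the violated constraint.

unit_cost is explicitly set to NULL, but unit_cost is declared NOT NULL.

fails (NOT NULL on unit_cost)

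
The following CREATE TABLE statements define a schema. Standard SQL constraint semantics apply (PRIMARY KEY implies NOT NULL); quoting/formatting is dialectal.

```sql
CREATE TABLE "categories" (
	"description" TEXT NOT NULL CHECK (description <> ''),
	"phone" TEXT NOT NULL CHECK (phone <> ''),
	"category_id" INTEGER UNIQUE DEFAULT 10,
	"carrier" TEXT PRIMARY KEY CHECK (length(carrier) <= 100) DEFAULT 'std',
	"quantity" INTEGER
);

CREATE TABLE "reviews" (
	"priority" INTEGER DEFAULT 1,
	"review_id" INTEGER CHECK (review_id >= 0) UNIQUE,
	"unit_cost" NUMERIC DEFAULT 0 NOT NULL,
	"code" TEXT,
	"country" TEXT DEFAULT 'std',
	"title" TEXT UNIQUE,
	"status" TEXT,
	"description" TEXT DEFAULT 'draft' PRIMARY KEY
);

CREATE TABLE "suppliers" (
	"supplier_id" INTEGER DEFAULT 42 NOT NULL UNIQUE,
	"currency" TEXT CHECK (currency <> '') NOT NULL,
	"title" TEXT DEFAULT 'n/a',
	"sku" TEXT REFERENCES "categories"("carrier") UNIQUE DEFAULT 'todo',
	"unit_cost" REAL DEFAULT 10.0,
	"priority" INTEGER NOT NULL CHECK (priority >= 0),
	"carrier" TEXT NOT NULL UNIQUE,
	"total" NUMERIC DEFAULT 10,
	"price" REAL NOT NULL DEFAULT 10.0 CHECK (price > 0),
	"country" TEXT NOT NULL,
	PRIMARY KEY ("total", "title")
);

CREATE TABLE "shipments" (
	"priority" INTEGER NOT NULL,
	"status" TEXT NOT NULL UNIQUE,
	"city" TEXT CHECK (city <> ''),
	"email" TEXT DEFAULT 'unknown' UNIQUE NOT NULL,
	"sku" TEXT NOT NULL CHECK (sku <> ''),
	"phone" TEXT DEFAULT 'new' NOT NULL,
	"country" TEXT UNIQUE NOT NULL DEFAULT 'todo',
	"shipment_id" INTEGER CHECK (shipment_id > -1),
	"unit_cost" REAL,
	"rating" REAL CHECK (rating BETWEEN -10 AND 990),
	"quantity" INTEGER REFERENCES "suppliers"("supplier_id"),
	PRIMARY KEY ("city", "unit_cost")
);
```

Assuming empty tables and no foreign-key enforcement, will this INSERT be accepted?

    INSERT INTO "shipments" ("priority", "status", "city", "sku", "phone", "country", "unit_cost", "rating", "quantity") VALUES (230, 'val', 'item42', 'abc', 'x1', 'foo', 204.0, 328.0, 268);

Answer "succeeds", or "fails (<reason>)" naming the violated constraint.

NOT NULL columns: city is supplied; country is supplied; email defaults to 'unknown'; phone is supplied; priority is supplied; sku is supplied; status is supplied; unit_cost is supplied.
CHECK constraints: 'item42' satisfies (city <> ''); 'abc' satisfies (sku <> ''); 328.0 satisfies (rating BETWEEN -10 AND 990).
No constraint is violated.

succeeds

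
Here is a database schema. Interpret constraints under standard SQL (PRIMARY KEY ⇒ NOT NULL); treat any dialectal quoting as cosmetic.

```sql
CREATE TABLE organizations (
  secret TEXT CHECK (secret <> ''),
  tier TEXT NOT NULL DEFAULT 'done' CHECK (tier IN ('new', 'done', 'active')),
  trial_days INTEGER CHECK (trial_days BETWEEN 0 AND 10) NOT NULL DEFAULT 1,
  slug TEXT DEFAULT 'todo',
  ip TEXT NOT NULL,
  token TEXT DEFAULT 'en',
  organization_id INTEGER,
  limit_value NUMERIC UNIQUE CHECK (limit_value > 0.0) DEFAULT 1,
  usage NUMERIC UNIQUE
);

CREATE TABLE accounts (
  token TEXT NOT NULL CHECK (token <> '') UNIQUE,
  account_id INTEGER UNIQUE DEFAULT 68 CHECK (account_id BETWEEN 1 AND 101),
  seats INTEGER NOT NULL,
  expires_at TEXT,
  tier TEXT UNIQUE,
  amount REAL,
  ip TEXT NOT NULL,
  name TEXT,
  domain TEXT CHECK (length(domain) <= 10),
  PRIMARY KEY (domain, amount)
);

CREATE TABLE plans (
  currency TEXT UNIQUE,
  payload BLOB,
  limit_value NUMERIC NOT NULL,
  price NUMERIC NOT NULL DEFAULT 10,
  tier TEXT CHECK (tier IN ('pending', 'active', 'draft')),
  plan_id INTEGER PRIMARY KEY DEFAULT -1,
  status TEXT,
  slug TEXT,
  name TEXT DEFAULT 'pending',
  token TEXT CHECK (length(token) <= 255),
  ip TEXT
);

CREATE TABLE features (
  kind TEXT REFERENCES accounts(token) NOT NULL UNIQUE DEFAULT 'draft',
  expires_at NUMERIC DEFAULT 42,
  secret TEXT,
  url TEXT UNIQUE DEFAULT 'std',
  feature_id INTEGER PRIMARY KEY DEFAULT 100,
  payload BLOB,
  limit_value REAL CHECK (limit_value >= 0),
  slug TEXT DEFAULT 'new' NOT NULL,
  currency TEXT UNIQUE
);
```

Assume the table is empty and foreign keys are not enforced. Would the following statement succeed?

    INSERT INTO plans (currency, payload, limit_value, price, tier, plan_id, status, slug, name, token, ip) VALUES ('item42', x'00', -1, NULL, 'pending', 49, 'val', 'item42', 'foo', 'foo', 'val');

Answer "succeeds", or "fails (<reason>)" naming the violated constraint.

price is explicitly set to NULL, but price is declared NOT NULL.

fails (NOT NULL on price)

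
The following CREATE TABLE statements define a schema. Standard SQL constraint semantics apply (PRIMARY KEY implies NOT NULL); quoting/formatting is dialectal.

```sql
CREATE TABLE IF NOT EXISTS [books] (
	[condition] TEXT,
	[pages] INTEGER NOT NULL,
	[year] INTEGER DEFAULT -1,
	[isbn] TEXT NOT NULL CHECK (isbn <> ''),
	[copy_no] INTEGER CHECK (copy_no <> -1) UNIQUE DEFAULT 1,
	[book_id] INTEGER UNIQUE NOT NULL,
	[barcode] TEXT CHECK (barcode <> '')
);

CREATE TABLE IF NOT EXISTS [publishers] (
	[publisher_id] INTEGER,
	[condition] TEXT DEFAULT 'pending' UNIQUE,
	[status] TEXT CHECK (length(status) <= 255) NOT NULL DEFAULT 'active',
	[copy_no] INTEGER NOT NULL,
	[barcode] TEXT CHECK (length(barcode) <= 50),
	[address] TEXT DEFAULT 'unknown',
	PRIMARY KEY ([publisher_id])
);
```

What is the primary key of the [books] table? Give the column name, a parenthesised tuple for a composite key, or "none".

none

No column is declared PRIMARY KEY inline, and there is no table-level PRIMARY KEY clause in books.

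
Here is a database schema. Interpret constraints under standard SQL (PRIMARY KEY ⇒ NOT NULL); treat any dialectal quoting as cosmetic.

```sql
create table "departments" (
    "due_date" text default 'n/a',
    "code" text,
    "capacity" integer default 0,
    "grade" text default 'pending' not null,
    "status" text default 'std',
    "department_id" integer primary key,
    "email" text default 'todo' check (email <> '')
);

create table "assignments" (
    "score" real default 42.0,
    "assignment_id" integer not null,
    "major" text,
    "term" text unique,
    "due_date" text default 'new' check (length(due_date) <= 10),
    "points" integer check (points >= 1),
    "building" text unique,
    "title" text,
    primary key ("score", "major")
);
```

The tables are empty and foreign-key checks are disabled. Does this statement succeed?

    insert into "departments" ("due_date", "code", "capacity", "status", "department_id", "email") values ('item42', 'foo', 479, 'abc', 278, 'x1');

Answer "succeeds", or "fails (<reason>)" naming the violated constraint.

succeeds

NOT NULL columns: department_id is supplied; grade defaults to 'pending'.
CHECK constraints: 'x1' satisfies (email <> '').
No constraint is violated.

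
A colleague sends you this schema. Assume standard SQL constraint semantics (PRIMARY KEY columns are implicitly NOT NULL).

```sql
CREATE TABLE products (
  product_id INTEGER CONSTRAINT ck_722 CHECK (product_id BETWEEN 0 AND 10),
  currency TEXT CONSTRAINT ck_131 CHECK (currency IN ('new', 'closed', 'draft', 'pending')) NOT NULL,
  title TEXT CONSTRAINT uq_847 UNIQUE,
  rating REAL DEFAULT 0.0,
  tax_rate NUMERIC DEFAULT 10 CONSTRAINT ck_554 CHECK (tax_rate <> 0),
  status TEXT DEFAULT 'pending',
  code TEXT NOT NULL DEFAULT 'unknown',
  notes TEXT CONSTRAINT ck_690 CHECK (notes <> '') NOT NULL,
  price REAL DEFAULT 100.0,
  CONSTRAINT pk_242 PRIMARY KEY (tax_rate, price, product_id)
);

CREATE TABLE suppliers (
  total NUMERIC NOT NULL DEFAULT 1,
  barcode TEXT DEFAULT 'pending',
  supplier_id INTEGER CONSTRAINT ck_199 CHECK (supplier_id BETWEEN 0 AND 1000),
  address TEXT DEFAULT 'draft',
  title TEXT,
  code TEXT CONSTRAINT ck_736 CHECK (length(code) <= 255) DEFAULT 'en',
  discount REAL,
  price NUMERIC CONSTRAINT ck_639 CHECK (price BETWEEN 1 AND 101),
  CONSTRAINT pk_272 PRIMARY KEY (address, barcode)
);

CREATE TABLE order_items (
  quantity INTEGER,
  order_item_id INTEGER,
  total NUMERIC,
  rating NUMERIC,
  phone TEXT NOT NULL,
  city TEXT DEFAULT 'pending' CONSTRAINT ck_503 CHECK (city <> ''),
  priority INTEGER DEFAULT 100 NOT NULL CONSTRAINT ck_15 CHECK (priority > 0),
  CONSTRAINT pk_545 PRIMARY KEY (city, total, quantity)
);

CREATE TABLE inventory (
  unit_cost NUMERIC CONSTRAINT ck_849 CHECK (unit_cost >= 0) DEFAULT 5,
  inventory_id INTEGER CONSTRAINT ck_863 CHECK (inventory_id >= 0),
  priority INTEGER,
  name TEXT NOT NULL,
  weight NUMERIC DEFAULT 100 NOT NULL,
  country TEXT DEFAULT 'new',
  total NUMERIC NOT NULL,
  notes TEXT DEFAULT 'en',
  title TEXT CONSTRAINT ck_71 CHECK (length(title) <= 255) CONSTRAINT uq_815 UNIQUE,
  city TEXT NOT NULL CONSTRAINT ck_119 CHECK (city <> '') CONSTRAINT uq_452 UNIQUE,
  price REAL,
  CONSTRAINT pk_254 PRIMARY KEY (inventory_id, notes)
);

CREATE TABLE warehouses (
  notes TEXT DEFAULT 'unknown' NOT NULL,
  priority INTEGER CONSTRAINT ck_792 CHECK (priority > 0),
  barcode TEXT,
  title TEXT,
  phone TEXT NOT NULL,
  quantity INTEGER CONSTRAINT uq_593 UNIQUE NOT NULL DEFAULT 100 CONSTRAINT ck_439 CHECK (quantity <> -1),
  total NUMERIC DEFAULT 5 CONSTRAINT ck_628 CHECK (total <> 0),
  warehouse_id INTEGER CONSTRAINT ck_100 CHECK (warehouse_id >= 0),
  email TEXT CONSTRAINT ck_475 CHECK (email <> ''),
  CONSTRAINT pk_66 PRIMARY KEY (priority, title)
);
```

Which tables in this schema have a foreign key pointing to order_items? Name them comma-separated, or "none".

No REFERENCES clause anywhere in the schema names order_items.

none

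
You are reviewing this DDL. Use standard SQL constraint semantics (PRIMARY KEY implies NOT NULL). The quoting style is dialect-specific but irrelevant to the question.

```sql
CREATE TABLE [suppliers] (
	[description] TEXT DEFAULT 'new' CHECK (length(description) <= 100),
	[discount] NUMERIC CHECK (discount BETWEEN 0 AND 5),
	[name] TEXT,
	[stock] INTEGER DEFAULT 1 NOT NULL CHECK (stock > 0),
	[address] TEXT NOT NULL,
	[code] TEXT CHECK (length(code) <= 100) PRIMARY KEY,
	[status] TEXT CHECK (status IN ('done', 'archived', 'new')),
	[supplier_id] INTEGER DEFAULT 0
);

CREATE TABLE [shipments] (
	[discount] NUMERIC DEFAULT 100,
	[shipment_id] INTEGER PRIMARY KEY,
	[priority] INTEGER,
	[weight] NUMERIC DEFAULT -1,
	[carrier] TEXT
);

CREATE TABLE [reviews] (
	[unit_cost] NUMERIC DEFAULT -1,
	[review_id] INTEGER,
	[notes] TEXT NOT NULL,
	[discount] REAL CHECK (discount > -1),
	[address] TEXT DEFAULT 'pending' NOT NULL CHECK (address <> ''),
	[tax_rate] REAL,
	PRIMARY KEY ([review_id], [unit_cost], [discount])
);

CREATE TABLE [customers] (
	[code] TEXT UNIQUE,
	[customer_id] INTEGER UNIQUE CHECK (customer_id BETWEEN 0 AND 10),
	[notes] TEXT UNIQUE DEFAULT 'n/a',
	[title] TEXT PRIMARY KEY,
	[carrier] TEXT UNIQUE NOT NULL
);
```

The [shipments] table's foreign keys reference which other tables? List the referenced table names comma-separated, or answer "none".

none

No column in shipments has a REFERENCES clause.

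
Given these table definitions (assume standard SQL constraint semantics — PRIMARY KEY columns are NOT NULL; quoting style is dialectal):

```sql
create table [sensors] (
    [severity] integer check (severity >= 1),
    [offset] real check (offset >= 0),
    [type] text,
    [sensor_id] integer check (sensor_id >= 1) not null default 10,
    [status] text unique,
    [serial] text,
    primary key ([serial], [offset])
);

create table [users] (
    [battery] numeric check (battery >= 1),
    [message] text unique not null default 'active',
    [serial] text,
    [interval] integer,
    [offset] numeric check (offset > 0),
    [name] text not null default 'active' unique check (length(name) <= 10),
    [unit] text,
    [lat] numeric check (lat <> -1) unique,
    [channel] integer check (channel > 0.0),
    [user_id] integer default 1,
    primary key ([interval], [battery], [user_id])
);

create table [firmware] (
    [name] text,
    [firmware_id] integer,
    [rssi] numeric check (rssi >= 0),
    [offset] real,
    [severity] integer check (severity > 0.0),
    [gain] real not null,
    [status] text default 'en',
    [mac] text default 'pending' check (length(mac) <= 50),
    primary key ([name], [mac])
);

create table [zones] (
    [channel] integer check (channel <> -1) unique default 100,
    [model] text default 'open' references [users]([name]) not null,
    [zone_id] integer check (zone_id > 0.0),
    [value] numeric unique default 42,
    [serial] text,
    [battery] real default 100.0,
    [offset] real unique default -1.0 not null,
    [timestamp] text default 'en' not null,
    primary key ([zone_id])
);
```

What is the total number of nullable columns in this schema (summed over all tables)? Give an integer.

sensors: 3 nullable (severity, type, status — PK (serial, offset) and explicit NOT NULL columns excluded).
users: 5 nullable (serial, offset, unit, lat, channel — PK (interval, battery, user_id) and explicit NOT NULL columns excluded).
firmware: 5 nullable (firmware_id, rssi, offset, severity, status — PK (name, mac) and explicit NOT NULL columns excluded).
zones: 4 nullable (channel, value, serial, battery — PK (zone_id) and explicit NOT NULL columns excluded).
Total: 3 + 5 + 5 + 4 = 17.

17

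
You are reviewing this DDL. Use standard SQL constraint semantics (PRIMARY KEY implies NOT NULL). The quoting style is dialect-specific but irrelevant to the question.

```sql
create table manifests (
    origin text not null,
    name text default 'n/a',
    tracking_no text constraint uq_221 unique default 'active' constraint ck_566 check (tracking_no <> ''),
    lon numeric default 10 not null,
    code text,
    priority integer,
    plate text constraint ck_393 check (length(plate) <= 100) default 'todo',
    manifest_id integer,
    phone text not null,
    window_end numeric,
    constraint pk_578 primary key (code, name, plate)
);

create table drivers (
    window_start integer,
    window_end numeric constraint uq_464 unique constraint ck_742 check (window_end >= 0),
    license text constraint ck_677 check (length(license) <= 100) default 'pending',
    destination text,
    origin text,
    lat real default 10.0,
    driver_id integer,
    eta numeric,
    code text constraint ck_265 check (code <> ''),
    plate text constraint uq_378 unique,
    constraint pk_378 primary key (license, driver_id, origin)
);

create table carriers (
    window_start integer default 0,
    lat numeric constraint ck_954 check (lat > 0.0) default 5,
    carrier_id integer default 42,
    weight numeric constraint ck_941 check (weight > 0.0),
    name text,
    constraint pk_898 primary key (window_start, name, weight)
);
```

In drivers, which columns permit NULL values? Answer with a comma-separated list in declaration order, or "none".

- window_start: no NOT NULL constraint applies → nullable.
- window_end: CHECK does not forbid NULL (a CHECK constraint passes when its expression is NULL) → nullable.
- license: part of the PRIMARY KEY, which implies NOT NULL → not nullable.
- destination: no NOT NULL constraint applies → nullable.
- origin: part of the PRIMARY KEY, which implies NOT NULL → not nullable.
- lat: DEFAULT only fills an omitted column; an explicit NULL is still allowed → nullable.
- driver_id: part of the PRIMARY KEY, which implies NOT NULL → not nullable.
- eta: no NOT NULL constraint applies → nullable.
- code: CHECK does not forbid NULL (a CHECK constraint passes when its expression is NULL) → nullable.
- plate: UNIQUE does not imply NOT NULL → nullable.

window_start, window_end, destination, lat, eta, code, plate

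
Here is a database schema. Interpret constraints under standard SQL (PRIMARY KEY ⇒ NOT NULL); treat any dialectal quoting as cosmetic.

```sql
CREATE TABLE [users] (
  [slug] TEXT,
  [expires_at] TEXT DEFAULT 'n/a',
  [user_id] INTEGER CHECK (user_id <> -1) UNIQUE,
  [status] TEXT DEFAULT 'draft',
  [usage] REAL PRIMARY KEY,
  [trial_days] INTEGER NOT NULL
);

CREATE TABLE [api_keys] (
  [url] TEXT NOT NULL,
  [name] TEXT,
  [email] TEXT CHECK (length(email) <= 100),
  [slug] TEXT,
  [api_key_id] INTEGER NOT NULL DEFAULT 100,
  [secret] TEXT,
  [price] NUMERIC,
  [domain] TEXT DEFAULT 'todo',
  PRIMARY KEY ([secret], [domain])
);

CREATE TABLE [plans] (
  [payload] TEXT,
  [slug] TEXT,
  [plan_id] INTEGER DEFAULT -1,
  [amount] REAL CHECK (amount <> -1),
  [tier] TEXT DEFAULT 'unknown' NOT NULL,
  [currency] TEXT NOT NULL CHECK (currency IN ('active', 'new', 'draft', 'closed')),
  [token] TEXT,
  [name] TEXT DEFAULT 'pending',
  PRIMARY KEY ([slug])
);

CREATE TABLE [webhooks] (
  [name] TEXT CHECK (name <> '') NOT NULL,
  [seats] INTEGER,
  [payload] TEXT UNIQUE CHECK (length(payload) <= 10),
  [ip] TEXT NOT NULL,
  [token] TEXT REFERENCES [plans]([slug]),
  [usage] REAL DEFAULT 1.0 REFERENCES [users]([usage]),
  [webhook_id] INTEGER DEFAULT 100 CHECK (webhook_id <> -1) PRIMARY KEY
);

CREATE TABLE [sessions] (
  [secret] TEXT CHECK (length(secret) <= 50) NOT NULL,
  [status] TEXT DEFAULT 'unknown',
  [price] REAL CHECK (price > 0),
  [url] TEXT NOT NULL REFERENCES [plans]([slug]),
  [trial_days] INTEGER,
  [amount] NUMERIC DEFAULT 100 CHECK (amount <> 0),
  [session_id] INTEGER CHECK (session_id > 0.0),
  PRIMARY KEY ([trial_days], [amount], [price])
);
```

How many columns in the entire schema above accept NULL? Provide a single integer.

19

users: 4 nullable (slug, expires_at, user_id, status — PK (usage) and explicit NOT NULL columns excluded).
api_keys: 4 nullable (name, email, slug, price — PK (secret, domain) and explicit NOT NULL columns excluded).
plans: 5 nullable (payload, plan_id, amount, token, name — PK (slug) and explicit NOT NULL columns excluded).
webhooks: 4 nullable (seats, payload, token, usage — PK (webhook_id) and explicit NOT NULL columns excluded).
sessions: 2 nullable (status, session_id — PK (trial_days, amount, price) and explicit NOT NULL columns excluded).
Total: 4 + 4 + 5 + 4 + 2 = 19.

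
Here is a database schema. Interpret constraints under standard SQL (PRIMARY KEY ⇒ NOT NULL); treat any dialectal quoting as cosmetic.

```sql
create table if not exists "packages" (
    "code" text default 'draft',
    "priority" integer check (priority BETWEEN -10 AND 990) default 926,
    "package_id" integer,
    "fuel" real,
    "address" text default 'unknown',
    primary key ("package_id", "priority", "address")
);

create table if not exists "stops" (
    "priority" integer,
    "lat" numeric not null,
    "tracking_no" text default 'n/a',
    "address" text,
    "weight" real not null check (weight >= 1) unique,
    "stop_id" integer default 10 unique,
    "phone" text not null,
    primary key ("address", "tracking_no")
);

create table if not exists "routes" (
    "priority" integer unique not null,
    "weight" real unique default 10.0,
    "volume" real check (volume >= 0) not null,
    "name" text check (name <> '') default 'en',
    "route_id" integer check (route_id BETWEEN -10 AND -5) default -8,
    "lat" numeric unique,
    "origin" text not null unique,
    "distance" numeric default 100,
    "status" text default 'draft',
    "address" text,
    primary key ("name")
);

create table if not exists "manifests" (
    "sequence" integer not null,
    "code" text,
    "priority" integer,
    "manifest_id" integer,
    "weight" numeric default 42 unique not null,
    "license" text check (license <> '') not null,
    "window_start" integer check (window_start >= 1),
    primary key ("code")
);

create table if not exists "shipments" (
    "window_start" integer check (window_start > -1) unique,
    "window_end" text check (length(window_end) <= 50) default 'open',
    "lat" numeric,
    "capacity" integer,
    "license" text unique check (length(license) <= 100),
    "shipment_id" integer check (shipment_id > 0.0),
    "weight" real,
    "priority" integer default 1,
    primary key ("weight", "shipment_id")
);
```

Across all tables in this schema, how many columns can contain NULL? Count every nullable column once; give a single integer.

packages: 2 nullable (code, fuel — PK (package_id, priority, address) and explicit NOT NULL columns excluded).
stops: 2 nullable (priority, stop_id — PK (address, tracking_no) and explicit NOT NULL columns excluded).
routes: 6 nullable (weight, route_id, lat, distance, status, address — PK (name) and explicit NOT NULL columns excluded).
manifests: 3 nullable (priority, manifest_id, window_start — PK (code) and explicit NOT NULL columns excluded).
shipments: 6 nullable (window_start, window_end, lat, capacity, license, priority — PK (weight, shipment_id) and explicit NOT NULL columns excluded).
Total: 2 + 2 + 6 + 3 + 6 = 19.

19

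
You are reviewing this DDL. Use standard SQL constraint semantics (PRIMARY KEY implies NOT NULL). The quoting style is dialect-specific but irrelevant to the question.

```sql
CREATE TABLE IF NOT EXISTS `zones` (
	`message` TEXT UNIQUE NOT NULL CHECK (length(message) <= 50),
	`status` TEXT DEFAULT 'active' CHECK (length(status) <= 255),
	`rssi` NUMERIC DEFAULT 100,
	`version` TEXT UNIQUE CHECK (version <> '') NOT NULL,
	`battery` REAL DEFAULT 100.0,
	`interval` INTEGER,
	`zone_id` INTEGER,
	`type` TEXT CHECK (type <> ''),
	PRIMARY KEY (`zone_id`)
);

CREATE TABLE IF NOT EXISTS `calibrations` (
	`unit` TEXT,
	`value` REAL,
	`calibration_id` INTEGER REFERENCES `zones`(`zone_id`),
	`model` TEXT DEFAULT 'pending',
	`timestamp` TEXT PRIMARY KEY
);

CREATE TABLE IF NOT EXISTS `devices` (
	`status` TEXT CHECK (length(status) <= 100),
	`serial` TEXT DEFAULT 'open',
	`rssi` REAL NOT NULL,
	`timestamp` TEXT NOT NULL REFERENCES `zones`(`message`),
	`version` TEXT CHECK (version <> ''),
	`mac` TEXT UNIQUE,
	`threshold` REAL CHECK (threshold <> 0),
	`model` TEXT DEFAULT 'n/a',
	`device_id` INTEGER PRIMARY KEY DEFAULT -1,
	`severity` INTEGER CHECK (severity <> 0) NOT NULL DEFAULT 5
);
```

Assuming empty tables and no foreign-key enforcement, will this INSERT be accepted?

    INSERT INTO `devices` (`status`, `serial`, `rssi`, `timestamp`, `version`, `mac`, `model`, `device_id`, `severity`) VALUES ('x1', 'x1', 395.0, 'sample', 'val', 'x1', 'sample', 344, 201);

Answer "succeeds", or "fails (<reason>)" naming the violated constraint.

NOT NULL columns: device_id is supplied; rssi is supplied; severity is supplied; timestamp is supplied.
CHECK constraints: 'x1' satisfies (length(status) <= 100); 'val' satisfies (version <> ''); 201 satisfies (severity <> 0).
No constraint is violated.

succeeds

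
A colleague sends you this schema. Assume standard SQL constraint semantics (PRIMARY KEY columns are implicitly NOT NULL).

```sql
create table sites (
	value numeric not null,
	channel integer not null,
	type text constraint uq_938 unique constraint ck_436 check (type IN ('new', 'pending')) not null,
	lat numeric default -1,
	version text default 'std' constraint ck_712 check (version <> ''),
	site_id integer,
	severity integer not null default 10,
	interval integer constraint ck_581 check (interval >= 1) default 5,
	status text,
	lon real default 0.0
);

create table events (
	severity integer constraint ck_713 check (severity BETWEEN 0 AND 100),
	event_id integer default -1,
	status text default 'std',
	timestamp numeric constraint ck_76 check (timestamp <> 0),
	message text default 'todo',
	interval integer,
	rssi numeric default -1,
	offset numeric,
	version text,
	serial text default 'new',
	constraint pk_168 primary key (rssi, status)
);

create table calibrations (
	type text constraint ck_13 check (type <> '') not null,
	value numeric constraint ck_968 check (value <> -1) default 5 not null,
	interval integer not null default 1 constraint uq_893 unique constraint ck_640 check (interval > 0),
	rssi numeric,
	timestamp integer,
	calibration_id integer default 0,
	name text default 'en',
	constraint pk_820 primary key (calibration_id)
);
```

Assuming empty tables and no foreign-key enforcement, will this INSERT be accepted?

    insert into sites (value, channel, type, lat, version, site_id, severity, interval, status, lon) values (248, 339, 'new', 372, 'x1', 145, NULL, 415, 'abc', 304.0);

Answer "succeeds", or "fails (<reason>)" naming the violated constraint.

fails (NOT NULL on severity)

severity is explicitly set to NULL, but severity is declared NOT NULL.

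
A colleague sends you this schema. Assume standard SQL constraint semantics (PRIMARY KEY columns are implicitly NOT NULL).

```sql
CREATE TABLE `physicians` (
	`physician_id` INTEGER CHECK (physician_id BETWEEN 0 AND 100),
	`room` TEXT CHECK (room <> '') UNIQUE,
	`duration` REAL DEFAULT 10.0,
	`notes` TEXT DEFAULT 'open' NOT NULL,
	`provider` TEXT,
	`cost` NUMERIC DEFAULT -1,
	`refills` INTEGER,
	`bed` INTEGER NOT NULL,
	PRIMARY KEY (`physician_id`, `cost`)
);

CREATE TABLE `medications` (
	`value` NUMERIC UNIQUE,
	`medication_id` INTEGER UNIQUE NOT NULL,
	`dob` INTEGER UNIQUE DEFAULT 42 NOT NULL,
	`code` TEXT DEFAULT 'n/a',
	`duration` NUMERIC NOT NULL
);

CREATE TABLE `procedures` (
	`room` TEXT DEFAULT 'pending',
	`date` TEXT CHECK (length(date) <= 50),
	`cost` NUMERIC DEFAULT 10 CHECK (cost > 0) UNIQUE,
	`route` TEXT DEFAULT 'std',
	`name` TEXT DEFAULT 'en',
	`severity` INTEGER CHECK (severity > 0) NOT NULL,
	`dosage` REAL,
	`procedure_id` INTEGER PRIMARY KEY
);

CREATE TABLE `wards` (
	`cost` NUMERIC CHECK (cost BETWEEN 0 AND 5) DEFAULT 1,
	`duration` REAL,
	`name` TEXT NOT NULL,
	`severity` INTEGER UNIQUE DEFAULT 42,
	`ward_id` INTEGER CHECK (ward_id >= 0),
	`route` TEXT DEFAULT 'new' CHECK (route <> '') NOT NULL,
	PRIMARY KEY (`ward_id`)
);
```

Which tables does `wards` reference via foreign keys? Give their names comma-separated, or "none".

No column in wards has a REFERENCES clause.

none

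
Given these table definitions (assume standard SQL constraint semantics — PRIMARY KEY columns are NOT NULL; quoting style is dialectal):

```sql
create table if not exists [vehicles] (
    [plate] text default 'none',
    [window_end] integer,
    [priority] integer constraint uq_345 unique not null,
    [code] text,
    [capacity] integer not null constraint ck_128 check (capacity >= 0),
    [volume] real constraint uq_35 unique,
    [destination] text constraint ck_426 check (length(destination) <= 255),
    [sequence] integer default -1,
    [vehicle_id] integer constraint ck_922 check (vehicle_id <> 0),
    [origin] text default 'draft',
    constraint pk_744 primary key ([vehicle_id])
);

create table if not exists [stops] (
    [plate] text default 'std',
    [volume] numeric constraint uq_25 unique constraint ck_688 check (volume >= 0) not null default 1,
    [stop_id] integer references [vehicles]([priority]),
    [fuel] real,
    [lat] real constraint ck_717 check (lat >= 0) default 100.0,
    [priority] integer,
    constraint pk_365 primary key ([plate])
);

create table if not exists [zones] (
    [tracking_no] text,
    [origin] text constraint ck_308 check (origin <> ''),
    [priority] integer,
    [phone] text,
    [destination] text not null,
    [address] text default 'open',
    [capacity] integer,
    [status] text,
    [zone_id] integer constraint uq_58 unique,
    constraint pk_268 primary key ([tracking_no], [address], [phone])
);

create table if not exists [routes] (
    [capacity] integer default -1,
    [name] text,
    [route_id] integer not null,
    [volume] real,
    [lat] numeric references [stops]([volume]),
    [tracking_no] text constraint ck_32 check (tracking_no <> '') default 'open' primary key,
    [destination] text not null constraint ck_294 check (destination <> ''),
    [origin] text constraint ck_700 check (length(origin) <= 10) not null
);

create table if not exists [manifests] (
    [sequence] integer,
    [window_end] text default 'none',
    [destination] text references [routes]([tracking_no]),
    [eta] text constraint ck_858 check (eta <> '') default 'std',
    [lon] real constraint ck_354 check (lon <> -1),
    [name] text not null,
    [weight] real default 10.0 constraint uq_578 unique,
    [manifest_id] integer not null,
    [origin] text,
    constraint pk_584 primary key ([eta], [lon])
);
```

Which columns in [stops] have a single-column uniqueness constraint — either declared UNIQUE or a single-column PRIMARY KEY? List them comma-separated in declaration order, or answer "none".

- plate: single-column PRIMARY KEY → unique.
- volume: declared UNIQUE → unique.
- stop_id: no UNIQUE or single-column PK constraint.
- fuel: no UNIQUE or single-column PK constraint.
- lat: no UNIQUE or single-column PK constraint.
- priority: no UNIQUE or single-column PK constraint.

plate, volume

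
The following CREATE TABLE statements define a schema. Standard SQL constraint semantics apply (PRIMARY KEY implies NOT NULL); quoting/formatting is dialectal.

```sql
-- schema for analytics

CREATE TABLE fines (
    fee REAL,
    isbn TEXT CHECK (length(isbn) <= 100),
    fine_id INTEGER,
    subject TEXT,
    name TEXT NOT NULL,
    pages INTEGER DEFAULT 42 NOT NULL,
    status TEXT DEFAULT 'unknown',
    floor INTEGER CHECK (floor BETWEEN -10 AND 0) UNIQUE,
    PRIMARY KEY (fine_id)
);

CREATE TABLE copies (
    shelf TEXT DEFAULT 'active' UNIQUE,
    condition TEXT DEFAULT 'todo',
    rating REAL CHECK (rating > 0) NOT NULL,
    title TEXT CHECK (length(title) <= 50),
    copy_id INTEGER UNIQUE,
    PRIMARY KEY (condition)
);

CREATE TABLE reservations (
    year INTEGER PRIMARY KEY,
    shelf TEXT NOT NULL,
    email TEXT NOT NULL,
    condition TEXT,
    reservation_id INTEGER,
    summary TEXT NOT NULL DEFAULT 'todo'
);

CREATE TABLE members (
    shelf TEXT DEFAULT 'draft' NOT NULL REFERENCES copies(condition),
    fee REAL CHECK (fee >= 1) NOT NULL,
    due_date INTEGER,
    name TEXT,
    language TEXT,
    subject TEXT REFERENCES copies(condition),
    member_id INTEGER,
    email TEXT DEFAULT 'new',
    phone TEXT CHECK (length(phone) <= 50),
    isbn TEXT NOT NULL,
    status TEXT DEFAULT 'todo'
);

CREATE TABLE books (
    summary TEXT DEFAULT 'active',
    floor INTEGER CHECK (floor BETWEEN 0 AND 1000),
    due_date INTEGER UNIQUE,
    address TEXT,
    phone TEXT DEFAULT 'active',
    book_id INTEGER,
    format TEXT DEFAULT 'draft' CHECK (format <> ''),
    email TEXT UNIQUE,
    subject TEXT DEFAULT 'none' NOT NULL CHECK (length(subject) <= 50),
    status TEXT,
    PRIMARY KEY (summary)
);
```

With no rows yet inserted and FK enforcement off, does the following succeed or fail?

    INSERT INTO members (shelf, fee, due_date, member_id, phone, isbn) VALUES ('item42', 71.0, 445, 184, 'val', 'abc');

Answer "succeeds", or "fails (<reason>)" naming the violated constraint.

NOT NULL columns: fee is supplied; isbn is supplied; shelf is supplied.
CHECK constraints: 71.0 satisfies (fee >= 1); 'val' satisfies (length(phone) <= 50).
No constraint is violated.

succeeds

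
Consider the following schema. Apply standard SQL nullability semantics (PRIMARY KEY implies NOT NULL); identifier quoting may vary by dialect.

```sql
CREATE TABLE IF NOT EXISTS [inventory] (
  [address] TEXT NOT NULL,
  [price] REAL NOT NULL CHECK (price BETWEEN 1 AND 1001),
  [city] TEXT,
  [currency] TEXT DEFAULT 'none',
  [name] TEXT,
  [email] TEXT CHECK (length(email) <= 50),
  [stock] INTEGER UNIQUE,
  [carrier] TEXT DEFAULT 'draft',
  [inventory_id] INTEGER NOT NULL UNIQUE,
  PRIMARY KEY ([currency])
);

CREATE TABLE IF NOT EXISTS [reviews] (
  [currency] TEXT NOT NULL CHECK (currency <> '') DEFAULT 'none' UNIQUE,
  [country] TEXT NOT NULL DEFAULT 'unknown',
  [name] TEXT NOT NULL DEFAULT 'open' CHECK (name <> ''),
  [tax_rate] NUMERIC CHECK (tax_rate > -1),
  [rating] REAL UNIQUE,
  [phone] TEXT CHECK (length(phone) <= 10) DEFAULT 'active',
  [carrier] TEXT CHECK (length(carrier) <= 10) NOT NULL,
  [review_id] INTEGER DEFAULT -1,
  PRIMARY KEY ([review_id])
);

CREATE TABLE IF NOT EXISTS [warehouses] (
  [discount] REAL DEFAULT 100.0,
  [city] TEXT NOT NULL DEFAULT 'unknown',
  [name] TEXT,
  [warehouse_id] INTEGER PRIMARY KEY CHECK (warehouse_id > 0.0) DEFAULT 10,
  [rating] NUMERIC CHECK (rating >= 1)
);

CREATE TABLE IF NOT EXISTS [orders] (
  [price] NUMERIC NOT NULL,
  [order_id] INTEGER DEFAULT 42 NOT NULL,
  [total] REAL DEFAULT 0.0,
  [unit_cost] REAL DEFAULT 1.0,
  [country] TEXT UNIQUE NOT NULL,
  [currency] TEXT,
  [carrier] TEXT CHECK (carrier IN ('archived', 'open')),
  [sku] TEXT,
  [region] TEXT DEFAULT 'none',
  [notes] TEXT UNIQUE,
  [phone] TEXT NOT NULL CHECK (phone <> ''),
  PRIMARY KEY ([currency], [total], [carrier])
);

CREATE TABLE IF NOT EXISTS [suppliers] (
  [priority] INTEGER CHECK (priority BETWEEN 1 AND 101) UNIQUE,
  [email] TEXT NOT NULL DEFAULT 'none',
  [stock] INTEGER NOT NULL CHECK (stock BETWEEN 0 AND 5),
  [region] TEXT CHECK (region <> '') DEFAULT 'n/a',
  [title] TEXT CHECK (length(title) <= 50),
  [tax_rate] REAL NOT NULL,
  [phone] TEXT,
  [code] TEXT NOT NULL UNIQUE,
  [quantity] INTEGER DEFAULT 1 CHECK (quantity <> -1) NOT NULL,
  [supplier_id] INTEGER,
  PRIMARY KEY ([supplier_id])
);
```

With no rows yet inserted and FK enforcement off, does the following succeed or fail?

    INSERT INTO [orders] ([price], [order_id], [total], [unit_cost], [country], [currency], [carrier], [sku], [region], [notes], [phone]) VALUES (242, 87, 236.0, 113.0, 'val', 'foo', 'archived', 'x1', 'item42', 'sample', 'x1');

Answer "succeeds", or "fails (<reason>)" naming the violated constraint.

NOT NULL columns: carrier is supplied; country is supplied; currency is supplied; order_id is supplied; phone is supplied; price is supplied; total is supplied.
CHECK constraints: 'archived' satisfies (carrier IN ('archived', 'open')); 'x1' satisfies (phone <> '').
No constraint is violated.

succeeds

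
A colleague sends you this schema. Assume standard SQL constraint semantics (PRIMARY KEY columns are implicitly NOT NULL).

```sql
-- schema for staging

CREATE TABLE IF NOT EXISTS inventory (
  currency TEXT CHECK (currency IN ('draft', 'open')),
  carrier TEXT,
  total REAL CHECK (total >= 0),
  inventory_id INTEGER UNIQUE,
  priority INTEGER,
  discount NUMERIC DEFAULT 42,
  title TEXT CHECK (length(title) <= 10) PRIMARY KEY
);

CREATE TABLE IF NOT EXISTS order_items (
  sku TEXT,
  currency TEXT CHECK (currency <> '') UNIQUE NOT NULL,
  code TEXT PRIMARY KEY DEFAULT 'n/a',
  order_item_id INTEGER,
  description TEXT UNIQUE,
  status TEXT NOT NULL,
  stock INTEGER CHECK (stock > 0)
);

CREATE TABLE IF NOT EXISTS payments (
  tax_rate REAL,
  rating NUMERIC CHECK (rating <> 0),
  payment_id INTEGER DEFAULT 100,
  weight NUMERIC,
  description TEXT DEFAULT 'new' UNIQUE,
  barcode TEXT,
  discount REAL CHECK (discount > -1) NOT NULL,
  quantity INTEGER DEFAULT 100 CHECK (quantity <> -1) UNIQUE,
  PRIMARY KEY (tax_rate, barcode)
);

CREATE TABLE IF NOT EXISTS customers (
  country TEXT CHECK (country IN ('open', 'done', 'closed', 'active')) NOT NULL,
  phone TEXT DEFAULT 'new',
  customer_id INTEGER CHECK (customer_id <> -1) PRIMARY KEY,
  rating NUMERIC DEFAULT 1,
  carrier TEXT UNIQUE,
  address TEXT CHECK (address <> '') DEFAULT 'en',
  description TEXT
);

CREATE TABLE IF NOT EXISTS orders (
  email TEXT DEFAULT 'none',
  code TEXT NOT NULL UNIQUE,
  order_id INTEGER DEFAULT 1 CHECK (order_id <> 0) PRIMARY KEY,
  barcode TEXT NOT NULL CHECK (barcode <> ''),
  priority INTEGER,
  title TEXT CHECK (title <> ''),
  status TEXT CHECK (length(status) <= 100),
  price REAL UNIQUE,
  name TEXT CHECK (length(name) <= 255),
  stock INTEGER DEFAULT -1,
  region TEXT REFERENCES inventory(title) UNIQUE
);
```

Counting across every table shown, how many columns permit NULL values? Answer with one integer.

inventory: 6 nullable (currency, carrier, total, inventory_id, priority, discount — PK (title) and explicit NOT NULL columns excluded).
order_items: 4 nullable (sku, order_item_id, description, stock — PK (code) and explicit NOT NULL columns excluded).
payments: 5 nullable (rating, payment_id, weight, description, quantity — PK (tax_rate, barcode) and explicit NOT NULL columns excluded).
customers: 5 nullable (phone, rating, carrier, address, description — PK (customer_id) and explicit NOT NULL columns excluded).
orders: 8 nullable (email, priority, title, status, price, name, stock, region — PK (order_id) and explicit NOT NULL columns excluded).
Total: 6 + 4 + 5 + 5 + 8 = 28.

28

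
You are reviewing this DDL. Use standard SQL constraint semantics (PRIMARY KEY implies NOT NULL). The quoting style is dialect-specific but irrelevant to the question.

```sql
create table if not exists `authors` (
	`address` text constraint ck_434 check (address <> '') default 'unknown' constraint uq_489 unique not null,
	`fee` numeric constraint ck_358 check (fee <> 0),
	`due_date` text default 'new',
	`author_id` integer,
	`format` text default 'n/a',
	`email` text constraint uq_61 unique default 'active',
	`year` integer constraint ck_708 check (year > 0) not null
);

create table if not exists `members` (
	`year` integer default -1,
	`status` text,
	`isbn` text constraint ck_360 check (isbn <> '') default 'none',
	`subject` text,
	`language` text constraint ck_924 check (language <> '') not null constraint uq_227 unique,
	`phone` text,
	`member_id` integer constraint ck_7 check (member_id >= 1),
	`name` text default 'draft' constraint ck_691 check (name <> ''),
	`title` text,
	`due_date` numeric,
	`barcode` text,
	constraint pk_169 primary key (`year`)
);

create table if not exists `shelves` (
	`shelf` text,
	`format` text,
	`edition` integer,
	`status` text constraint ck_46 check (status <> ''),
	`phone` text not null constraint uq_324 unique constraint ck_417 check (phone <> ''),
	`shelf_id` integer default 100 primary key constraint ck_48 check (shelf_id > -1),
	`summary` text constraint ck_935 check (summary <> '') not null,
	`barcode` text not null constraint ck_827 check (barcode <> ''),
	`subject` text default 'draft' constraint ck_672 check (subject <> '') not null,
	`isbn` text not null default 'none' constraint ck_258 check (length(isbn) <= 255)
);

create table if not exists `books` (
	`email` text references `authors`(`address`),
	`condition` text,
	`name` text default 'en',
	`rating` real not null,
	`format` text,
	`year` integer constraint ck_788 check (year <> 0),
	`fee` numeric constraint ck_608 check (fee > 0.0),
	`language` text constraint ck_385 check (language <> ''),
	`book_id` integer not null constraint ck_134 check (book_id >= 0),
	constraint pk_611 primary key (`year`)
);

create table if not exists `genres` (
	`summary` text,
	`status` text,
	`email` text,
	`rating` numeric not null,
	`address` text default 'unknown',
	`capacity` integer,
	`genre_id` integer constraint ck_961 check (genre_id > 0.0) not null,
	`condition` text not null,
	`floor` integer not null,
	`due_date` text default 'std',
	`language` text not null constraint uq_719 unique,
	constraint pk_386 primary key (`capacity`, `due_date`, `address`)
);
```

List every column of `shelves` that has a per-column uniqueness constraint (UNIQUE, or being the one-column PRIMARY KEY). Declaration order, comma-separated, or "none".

phone, shelf_id

- shelf: no UNIQUE or single-column PK constraint.
- format: no UNIQUE or single-column PK constraint.
- edition: no UNIQUE or single-column PK constraint.
- status: no UNIQUE or single-column PK constraint.
- phone: declared UNIQUE → unique.
- shelf_id: single-column PRIMARY KEY → unique.
- summary: no UNIQUE or single-column PK constraint.
- barcode: no UNIQUE or single-column PK constraint.
- subject: no UNIQUE or single-column PK constraint.
- isbn: no UNIQUE or single-column PK constraint.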